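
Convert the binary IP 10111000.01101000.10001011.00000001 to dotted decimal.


10111000 = 184
01101000 = 104
10001011 = 139
00000001 = 1
IP: 184.104.139.1


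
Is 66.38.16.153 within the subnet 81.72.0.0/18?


Subnet network: 81.72.0.0
Test IP AND mask: 66.38.0.0
No, 66.38.16.153 is not in 81.72.0.0/18


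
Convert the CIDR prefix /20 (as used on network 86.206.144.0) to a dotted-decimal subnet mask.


/20 means 20 network bits, 12 host bits
Binary: 11111111111111111111000000000000
Mask: 255.255.240.0


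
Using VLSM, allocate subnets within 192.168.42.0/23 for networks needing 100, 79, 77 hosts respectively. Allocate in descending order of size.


100 hosts -> /25 (126 usable): 192.168.42.0/25
79 hosts -> /25 (126 usable): 192.168.42.128/25
77 hosts -> /25 (126 usable): 192.168.43.0/25
Allocation: 192.168.42.0/25 (100 hosts, 126 usable); 192.168.42.128/25 (79 hosts, 126 usable); 192.168.43.0/25 (77 hosts, 126 usable)


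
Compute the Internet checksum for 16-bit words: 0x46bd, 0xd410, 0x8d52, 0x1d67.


Sum all words (with carry folding):
+ 0x46bd = 0x46bd
+ 0xd410 = 0x1ace
+ 0x8d52 = 0xa820
+ 0x1d67 = 0xc587
One's complement: ~0xc587
Checksum = 0x3a78


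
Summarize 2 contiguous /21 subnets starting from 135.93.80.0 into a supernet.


Original prefix: /21
Number of subnets: 2 = 2^1
New prefix = 21 - 1 = 20
Supernet: 135.93.80.0/20


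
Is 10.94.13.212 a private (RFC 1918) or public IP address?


RFC 1918 private ranges:
  10.0.0.0/8 (10.0.0.0 - 10.255.255.255)
  172.16.0.0/12 (172.16.0.0 - 172.31.255.255)
  192.168.0.0/16 (192.168.0.0 - 192.168.255.255)
Private (in 10.0.0.0/8)


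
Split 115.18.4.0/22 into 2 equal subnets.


New prefix = 22 + 1 = 23
Each subnet has 512 addresses
  115.18.4.0/23
  115.18.6.0/23
Subnets: 115.18.4.0/23, 115.18.6.0/23


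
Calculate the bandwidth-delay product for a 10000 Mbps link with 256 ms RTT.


BDP = bandwidth * RTT
= 10000 Mbps * 256 ms
= 10000 * 1e6 * 256 / 1000 bits
= 2560000000 bits
= 320000000 bytes
= 312500 KB
BDP = 2560000000 bits (320000000 bytes)


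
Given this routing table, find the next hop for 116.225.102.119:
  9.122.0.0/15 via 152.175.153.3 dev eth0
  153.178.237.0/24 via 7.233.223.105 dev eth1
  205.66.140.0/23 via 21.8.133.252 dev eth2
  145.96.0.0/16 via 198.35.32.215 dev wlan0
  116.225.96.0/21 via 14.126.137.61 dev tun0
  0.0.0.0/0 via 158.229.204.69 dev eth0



Longest prefix match for 116.225.102.119:
  /15 9.122.0.0: no
  /24 153.178.237.0: no
  /23 205.66.140.0: no
  /16 145.96.0.0: no
  /21 116.225.96.0: MATCH
  /0 0.0.0.0: MATCH
Selected: next-hop 14.126.137.61 via tun0 (matched /21)


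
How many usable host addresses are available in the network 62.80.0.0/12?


Host bits = 32 - 12 = 20
Total addresses = 2^20 = 1048576
Usable = total - 2 (network and broadcast)
Usable hosts: 1048574


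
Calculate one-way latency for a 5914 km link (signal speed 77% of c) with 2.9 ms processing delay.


Speed = 0.77 * 3e5 km/s = 231000 km/s
Propagation delay = 5914 / 231000 = 0.0256 s = 25.6017 ms
Processing delay = 2.9 ms
Total one-way latency = 28.5017 ms


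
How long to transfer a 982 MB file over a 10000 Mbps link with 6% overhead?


Effective throughput = 10000 * (1 - 6/100) = 9400 Mbps
File size in Mb = 982 * 8 = 7856 Mb
Time = 7856 / 9400
Time = 0.8357 seconds


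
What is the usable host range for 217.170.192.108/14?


Network: 217.168.0.0
Broadcast: 217.171.255.255
First usable = network + 1
Last usable = broadcast - 1
Range: 217.168.0.1 to 217.171.255.254


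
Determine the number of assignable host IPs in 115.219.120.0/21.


Host bits = 32 - 21 = 11
Total addresses = 2^11 = 2048
Usable = total - 2 (network and broadcast)
Usable hosts: 2046


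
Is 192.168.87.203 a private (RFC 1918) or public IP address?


RFC 1918 private ranges:
  10.0.0.0/8 (10.0.0.0 - 10.255.255.255)
  172.16.0.0/12 (172.16.0.0 - 172.31.255.255)
  192.168.0.0/16 (192.168.0.0 - 192.168.255.255)
Private (in 192.168.0.0/16)


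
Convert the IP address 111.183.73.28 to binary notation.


111 = 01101111
183 = 10110111
73 = 01001001
28 = 00011100
Binary: 01101111.10110111.01001001.00011100


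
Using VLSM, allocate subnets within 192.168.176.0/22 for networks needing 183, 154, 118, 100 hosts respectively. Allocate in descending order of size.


183 hosts -> /24 (254 usable): 192.168.176.0/24
154 hosts -> /24 (254 usable): 192.168.177.0/24
118 hosts -> /25 (126 usable): 192.168.178.0/25
100 hosts -> /25 (126 usable): 192.168.178.128/25
Allocation: 192.168.176.0/24 (183 hosts, 254 usable); 192.168.177.0/24 (154 hosts, 254 usable); 192.168.178.0/25 (118 hosts, 126 usable); 192.168.178.128/25 (100 hosts, 126 usable)


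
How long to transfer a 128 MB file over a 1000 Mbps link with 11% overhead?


Effective throughput = 1000 * (1 - 11/100) = 890 Mbps
File size in Mb = 128 * 8 = 1024 Mb
Time = 1024 / 890
Time = 1.1506 seconds


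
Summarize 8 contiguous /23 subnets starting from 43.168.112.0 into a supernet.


Original prefix: /23
Number of subnets: 8 = 2^3
New prefix = 23 - 3 = 20
Supernet: 43.168.112.0/20


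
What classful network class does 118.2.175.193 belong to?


First octet: 118
Binary: 01110110
0xxxxxxx -> Class A (1-126)
Class A, default mask 255.0.0.0 (/8)


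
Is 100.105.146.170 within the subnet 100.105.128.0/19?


Subnet network: 100.105.128.0
Test IP AND mask: 100.105.128.0
Yes, 100.105.146.170 is in 100.105.128.0/19


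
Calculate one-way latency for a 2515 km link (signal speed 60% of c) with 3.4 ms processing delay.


Speed = 0.6 * 3e5 km/s = 180000 km/s
Propagation delay = 2515 / 180000 = 0.014 s = 13.9722 ms
Processing delay = 3.4 ms
Total one-way latency = 17.3722 ms


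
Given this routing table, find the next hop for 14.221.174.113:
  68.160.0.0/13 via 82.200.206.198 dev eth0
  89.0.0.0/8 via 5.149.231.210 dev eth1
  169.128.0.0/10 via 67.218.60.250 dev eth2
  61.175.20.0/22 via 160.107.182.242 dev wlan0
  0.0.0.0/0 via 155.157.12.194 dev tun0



Longest prefix match for 14.221.174.113:
  /13 68.160.0.0: no
  /8 89.0.0.0: no
  /10 169.128.0.0: no
  /22 61.175.20.0: no
  /0 0.0.0.0: MATCH
Selected: next-hop 155.157.12.194 via tun0 (matched /0)


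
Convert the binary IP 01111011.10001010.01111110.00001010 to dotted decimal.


01111011 = 123
10001010 = 138
01111110 = 126
00001010 = 10
IP: 123.138.126.10


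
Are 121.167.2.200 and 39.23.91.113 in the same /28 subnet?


Mask: 255.255.255.240
121.167.2.200 AND mask = 121.167.2.192
39.23.91.113 AND mask = 39.23.91.112
No, different subnets (121.167.2.192 vs 39.23.91.112)


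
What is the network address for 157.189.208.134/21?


IP:   10011101.10111101.11010000.10000110
Mask: 11111111.11111111.11111000.00000000
AND operation:
Net:  10011101.10111101.11010000.00000000
Network: 157.189.208.0/21


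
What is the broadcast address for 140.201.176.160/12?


Network: 140.192.0.0/12
Host bits = 20
Set all host bits to 1:
Broadcast: 140.207.255.255


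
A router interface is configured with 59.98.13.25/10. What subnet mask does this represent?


/10 means 10 network bits, 22 host bits
Binary: 11111111110000000000000000000000
Mask: 255.192.0.0


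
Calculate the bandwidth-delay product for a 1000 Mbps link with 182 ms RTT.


BDP = bandwidth * RTT
= 1000 Mbps * 182 ms
= 1000 * 1e6 * 182 / 1000 bits
= 182000000 bits
= 22750000 bytes
= 22216.7969 KB
BDP = 182000000 bits (22750000 bytes)


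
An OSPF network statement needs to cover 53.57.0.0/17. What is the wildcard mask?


Subnet mask: 255.255.128.0
Wildcard = 255.255.255.255 - subnet mask
255 - 255 = 0
255 - 255 = 0
255 - 128 = 127
255 - 0 = 255
Wildcard: 0.0.127.255


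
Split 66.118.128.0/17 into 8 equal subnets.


New prefix = 17 + 3 = 20
Each subnet has 4096 addresses
  66.118.128.0/20
  66.118.144.0/20
  66.118.160.0/20
  66.118.176.0/20
  66.118.192.0/20
  66.118.208.0/20
  66.118.224.0/20
  66.118.240.0/20
Subnets: 66.118.128.0/20, 66.118.144.0/20, 66.118.160.0/20, 66.118.176.0/20, 66.118.192.0/20, 66.118.208.0/20, 66.118.224.0/20, 66.118.240.0/20


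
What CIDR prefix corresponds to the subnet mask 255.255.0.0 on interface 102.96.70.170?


Binary: 11111111.11111111.00000000.00000000
Count leading 1s
Prefix: /16


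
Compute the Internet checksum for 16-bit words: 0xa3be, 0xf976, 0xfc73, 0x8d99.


Sum all words (with carry folding):
+ 0xa3be = 0xa3be
+ 0xf976 = 0x9d35
+ 0xfc73 = 0x99a9
+ 0x8d99 = 0x2743
One's complement: ~0x2743
Checksum = 0xd8bc


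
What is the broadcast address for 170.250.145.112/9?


Network: 170.128.0.0/9
Host bits = 23
Set all host bits to 1:
Broadcast: 170.255.255.255


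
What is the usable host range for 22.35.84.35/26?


Network: 22.35.84.0
Broadcast: 22.35.84.63
First usable = network + 1
Last usable = broadcast - 1
Range: 22.35.84.1 to 22.35.84.62


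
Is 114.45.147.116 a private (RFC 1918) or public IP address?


RFC 1918 private ranges:
  10.0.0.0/8 (10.0.0.0 - 10.255.255.255)
  172.16.0.0/12 (172.16.0.0 - 172.31.255.255)
  192.168.0.0/16 (192.168.0.0 - 192.168.255.255)
Public (not in any RFC 1918 range)


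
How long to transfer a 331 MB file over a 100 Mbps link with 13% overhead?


Effective throughput = 100 * (1 - 13/100) = 87 Mbps
File size in Mb = 331 * 8 = 2648 Mb
Time = 2648 / 87
Time = 30.4368 seconds


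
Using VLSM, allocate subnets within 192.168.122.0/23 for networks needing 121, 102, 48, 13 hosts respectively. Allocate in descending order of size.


121 hosts -> /25 (126 usable): 192.168.122.0/25
102 hosts -> /25 (126 usable): 192.168.122.128/25
48 hosts -> /26 (62 usable): 192.168.123.0/26
13 hosts -> /28 (14 usable): 192.168.123.64/28
Allocation: 192.168.122.0/25 (121 hosts, 126 usable); 192.168.122.128/25 (102 hosts, 126 usable); 192.168.123.0/26 (48 hosts, 62 usable); 192.168.123.64/28 (13 hosts, 14 usable)


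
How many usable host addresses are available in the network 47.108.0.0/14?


Host bits = 32 - 14 = 18
Total addresses = 2^18 = 262144
Usable = total - 2 (network and broadcast)
Usable hosts: 262142


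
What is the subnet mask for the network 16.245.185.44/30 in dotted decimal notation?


/30 means 30 network bits, 2 host bits
Binary: 11111111111111111111111111111100
Mask: 255.255.255.252


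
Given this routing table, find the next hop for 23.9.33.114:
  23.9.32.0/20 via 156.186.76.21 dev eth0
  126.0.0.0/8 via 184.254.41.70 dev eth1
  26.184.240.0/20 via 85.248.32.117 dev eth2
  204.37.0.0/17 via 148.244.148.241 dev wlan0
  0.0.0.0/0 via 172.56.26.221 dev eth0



Longest prefix match for 23.9.33.114:
  /20 23.9.32.0: MATCH
  /8 126.0.0.0: no
  /20 26.184.240.0: no
  /17 204.37.0.0: no
  /0 0.0.0.0: MATCH
Selected: next-hop 156.186.76.21 via eth0 (matched /20)


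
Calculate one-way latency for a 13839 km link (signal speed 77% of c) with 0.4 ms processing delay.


Speed = 0.77 * 3e5 km/s = 231000 km/s
Propagation delay = 13839 / 231000 = 0.0599 s = 59.9091 ms
Processing delay = 0.4 ms
Total one-way latency = 60.3091 ms


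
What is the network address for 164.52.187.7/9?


IP:   10100100.00110100.10111011.00000111
Mask: 11111111.10000000.00000000.00000000
AND operation:
Net:  10100100.00000000.00000000.00000000
Network: 164.0.0.0/9


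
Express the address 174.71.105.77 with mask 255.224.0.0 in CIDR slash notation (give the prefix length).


Binary: 11111111.11100000.00000000.00000000
Count leading 1s
Prefix: /11


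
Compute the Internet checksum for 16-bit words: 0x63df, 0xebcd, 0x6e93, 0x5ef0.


Sum all words (with carry folding):
+ 0x63df = 0x63df
+ 0xebcd = 0x4fad
+ 0x6e93 = 0xbe40
+ 0x5ef0 = 0x1d31
One's complement: ~0x1d31
Checksum = 0xe2ce


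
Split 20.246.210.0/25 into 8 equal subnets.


New prefix = 25 + 3 = 28
Each subnet has 16 addresses
  20.246.210.0/28
  20.246.210.16/28
  20.246.210.32/28
  20.246.210.48/28
  20.246.210.64/28
  20.246.210.80/28
  20.246.210.96/28
  20.246.210.112/28
Subnets: 20.246.210.0/28, 20.246.210.16/28, 20.246.210.32/28, 20.246.210.48/28, 20.246.210.64/28, 20.246.210.80/28, 20.246.210.96/28, 20.246.210.112/28


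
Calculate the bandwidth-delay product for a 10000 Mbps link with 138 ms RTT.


BDP = bandwidth * RTT
= 10000 Mbps * 138 ms
= 10000 * 1e6 * 138 / 1000 bits
= 1380000000 bits
= 172500000 bytes
= 168457.0312 KB
BDP = 1380000000 bits (172500000 bytes)


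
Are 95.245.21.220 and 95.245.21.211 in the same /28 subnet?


Mask: 255.255.255.240
95.245.21.220 AND mask = 95.245.21.208
95.245.21.211 AND mask = 95.245.21.208
Yes, same subnet (95.245.21.208)


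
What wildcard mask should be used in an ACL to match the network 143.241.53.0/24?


Subnet mask: 255.255.255.0
Wildcard = 255.255.255.255 - subnet mask
255 - 255 = 0
255 - 255 = 0
255 - 255 = 0
255 - 0 = 255
Wildcard: 0.0.0.255


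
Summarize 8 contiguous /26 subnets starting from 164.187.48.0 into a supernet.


Original prefix: /26
Number of subnets: 8 = 2^3
New prefix = 26 - 3 = 23
Supernet: 164.187.48.0/23


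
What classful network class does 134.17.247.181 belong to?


First octet: 134
Binary: 10000110
10xxxxxx -> Class B (128-191)
Class B, default mask 255.255.0.0 (/16)


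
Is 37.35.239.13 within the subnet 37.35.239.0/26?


Subnet network: 37.35.239.0
Test IP AND mask: 37.35.239.0
Yes, 37.35.239.13 is in 37.35.239.0/26


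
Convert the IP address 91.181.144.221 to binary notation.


91 = 01011011
181 = 10110101
144 = 10010000
221 = 11011101
Binary: 01011011.10110101.10010000.11011101


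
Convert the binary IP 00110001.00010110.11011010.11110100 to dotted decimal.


00110001 = 49
00010110 = 22
11011010 = 218
11110100 = 244
IP: 49.22.218.244


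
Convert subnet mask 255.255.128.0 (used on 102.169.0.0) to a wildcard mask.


Subnet mask: 255.255.128.0
Wildcard = 255.255.255.255 - subnet mask
255 - 255 = 0
255 - 255 = 0
255 - 128 = 127
255 - 0 = 255
Wildcard: 0.0.127.255


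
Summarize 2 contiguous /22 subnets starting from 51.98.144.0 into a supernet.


Original prefix: /22
Number of subnets: 2 = 2^1
New prefix = 22 - 1 = 21
Supernet: 51.98.144.0/21


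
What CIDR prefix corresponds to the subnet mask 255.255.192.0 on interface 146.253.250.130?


Binary: 11111111.11111111.11000000.00000000
Count leading 1s
Prefix: /18


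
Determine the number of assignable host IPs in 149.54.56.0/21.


Host bits = 32 - 21 = 11
Total addresses = 2^11 = 2048
Usable = total - 2 (network and broadcast)
Usable hosts: 2046


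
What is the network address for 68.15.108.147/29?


IP:   01000100.00001111.01101100.10010011
Mask: 11111111.11111111.11111111.11111000
AND operation:
Net:  01000100.00001111.01101100.10010000
Network: 68.15.108.144/29


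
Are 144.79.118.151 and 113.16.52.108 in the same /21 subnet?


Mask: 255.255.248.0
144.79.118.151 AND mask = 144.79.112.0
113.16.52.108 AND mask = 113.16.48.0
No, different subnets (144.79.112.0 vs 113.16.48.0)


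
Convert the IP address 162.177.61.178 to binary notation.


162 = 10100010
177 = 10110001
61 = 00111101
178 = 10110010
Binary: 10100010.10110001.00111101.10110010


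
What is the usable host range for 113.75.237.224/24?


Network: 113.75.237.0
Broadcast: 113.75.237.255
First usable = network + 1
Last usable = broadcast - 1
Range: 113.75.237.1 to 113.75.237.254


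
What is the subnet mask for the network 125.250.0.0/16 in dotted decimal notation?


/16 means 16 network bits, 16 host bits
Binary: 11111111111111110000000000000000
Mask: 255.255.0.0


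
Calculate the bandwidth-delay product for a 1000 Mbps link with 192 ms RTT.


BDP = bandwidth * RTT
= 1000 Mbps * 192 ms
= 1000 * 1e6 * 192 / 1000 bits
= 192000000 bits
= 24000000 bytes
= 23437.5 KB
BDP = 192000000 bits (24000000 bytes)


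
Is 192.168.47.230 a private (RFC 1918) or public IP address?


RFC 1918 private ranges:
  10.0.0.0/8 (10.0.0.0 - 10.255.255.255)
  172.16.0.0/12 (172.16.0.0 - 172.31.255.255)
  192.168.0.0/16 (192.168.0.0 - 192.168.255.255)
Private (in 192.168.0.0/16)


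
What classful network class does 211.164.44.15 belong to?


First octet: 211
Binary: 11010011
110xxxxx -> Class C (192-223)
Class C, default mask 255.255.255.0 (/24)


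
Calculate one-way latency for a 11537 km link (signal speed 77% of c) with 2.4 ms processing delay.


Speed = 0.77 * 3e5 km/s = 231000 km/s
Propagation delay = 11537 / 231000 = 0.0499 s = 49.9437 ms
Processing delay = 2.4 ms
Total one-way latency = 52.3437 ms


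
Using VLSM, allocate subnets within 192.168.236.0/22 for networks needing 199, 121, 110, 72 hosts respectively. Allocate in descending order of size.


199 hosts -> /24 (254 usable): 192.168.236.0/24
121 hosts -> /25 (126 usable): 192.168.237.0/25
110 hosts -> /25 (126 usable): 192.168.237.128/25
72 hosts -> /25 (126 usable): 192.168.238.0/25
Allocation: 192.168.236.0/24 (199 hosts, 254 usable); 192.168.237.0/25 (121 hosts, 126 usable); 192.168.237.128/25 (110 hosts, 126 usable); 192.168.238.0/25 (72 hosts, 126 usable)


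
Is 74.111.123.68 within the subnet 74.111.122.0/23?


Subnet network: 74.111.122.0
Test IP AND mask: 74.111.122.0
Yes, 74.111.123.68 is in 74.111.122.0/23


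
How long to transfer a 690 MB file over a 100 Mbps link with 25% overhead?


Effective throughput = 100 * (1 - 25/100) = 75 Mbps
File size in Mb = 690 * 8 = 5520 Mb
Time = 5520 / 75
Time = 73.6 seconds


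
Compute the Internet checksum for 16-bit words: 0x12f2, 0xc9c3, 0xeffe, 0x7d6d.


Sum all words (with carry folding):
+ 0x12f2 = 0x12f2
+ 0xc9c3 = 0xdcb5
+ 0xeffe = 0xccb4
+ 0x7d6d = 0x4a22
One's complement: ~0x4a22
Checksum = 0xb5dd


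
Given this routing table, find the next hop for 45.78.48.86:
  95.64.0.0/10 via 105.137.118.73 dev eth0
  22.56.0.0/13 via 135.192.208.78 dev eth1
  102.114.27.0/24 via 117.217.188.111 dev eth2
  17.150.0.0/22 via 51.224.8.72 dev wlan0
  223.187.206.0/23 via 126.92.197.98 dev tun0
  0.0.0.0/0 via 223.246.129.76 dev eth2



Longest prefix match for 45.78.48.86:
  /10 95.64.0.0: no
  /13 22.56.0.0: no
  /24 102.114.27.0: no
  /22 17.150.0.0: no
  /23 223.187.206.0: no
  /0 0.0.0.0: MATCH
Selected: next-hop 223.246.129.76 via eth2 (matched /0)


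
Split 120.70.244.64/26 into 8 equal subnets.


New prefix = 26 + 3 = 29
Each subnet has 8 addresses
  120.70.244.64/29
  120.70.244.72/29
  120.70.244.80/29
  120.70.244.88/29
  120.70.244.96/29
  120.70.244.104/29
  120.70.244.112/29
  120.70.244.120/29
Subnets: 120.70.244.64/29, 120.70.244.72/29, 120.70.244.80/29, 120.70.244.88/29, 120.70.244.96/29, 120.70.244.104/29, 120.70.244.112/29, 120.70.244.120/29


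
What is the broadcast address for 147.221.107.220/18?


Network: 147.221.64.0/18
Host bits = 14
Set all host bits to 1:
Broadcast: 147.221.127.255


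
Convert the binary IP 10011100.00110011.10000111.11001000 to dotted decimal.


10011100 = 156
00110011 = 51
10000111 = 135
11001000 = 200
IP: 156.51.135.200


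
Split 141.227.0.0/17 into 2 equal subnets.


New prefix = 17 + 1 = 18
Each subnet has 16384 addresses
  141.227.0.0/18
  141.227.64.0/18
Subnets: 141.227.0.0/18, 141.227.64.0/18


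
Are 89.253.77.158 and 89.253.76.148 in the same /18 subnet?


Mask: 255.255.192.0
89.253.77.158 AND mask = 89.253.64.0
89.253.76.148 AND mask = 89.253.64.0
Yes, same subnet (89.253.64.0)


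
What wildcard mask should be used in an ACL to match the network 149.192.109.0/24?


Subnet mask: 255.255.255.0
Wildcard = 255.255.255.255 - subnet mask
255 - 255 = 0
255 - 255 = 0
255 - 255 = 0
255 - 0 = 255
Wildcard: 0.0.0.255


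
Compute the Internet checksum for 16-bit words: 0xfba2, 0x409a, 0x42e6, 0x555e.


Sum all words (with carry folding):
+ 0xfba2 = 0xfba2
+ 0x409a = 0x3c3d
+ 0x42e6 = 0x7f23
+ 0x555e = 0xd481
One's complement: ~0xd481
Checksum = 0x2b7e


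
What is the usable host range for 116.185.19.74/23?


Network: 116.185.18.0
Broadcast: 116.185.19.255
First usable = network + 1
Last usable = broadcast - 1
Range: 116.185.18.1 to 116.185.19.254


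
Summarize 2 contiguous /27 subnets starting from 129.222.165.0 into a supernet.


Original prefix: /27
Number of subnets: 2 = 2^1
New prefix = 27 - 1 = 26
Supernet: 129.222.165.0/26


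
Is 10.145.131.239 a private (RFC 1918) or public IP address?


RFC 1918 private ranges:
  10.0.0.0/8 (10.0.0.0 - 10.255.255.255)
  172.16.0.0/12 (172.16.0.0 - 172.31.255.255)
  192.168.0.0/16 (192.168.0.0 - 192.168.255.255)
Private (in 10.0.0.0/8)


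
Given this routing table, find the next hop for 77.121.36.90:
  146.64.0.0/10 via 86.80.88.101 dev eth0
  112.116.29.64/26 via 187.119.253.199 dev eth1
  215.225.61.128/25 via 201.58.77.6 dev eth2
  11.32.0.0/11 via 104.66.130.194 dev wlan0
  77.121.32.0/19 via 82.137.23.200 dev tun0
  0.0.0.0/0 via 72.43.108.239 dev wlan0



Longest prefix match for 77.121.36.90:
  /10 146.64.0.0: no
  /26 112.116.29.64: no
  /25 215.225.61.128: no
  /11 11.32.0.0: no
  /19 77.121.32.0: MATCH
  /0 0.0.0.0: MATCH
Selected: next-hop 82.137.23.200 via tun0 (matched /19)


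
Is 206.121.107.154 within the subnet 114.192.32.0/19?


Subnet network: 114.192.32.0
Test IP AND mask: 206.121.96.0
No, 206.121.107.154 is not in 114.192.32.0/19


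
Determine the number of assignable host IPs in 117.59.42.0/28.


Host bits = 32 - 28 = 4
Total addresses = 2^4 = 16
Usable = total - 2 (network and broadcast)
Usable hosts: 14


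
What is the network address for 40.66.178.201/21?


IP:   00101000.01000010.10110010.11001001
Mask: 11111111.11111111.11111000.00000000
AND operation:
Net:  00101000.01000010.10110000.00000000
Network: 40.66.176.0/21


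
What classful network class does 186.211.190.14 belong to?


First octet: 186
Binary: 10111010
10xxxxxx -> Class B (128-191)
Class B, default mask 255.255.0.0 (/16)


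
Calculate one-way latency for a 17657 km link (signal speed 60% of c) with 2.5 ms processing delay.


Speed = 0.6 * 3e5 km/s = 180000 km/s
Propagation delay = 17657 / 180000 = 0.0981 s = 98.0944 ms
Processing delay = 2.5 ms
Total one-way latency = 100.5944 ms


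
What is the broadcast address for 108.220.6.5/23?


Network: 108.220.6.0/23
Host bits = 9
Set all host bits to 1:
Broadcast: 108.220.7.255


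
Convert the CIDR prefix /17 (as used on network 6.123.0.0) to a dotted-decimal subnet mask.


/17 means 17 network bits, 15 host bits
Binary: 11111111111111111000000000000000
Mask: 255.255.128.0


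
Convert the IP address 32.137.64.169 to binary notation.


32 = 00100000
137 = 10001001
64 = 01000000
169 = 10101001
Binary: 00100000.10001001.01000000.10101001


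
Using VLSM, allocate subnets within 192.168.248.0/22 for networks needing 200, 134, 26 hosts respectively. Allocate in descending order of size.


200 hosts -> /24 (254 usable): 192.168.248.0/24
134 hosts -> /24 (254 usable): 192.168.249.0/24
26 hosts -> /27 (30 usable): 192.168.250.0/27
Allocation: 192.168.248.0/24 (200 hosts, 254 usable); 192.168.249.0/24 (134 hosts, 254 usable); 192.168.250.0/27 (26 hosts, 30 usable)


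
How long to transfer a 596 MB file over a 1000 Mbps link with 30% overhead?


Effective throughput = 1000 * (1 - 30/100) = 700 Mbps
File size in Mb = 596 * 8 = 4768 Mb
Time = 4768 / 700
Time = 6.8114 seconds


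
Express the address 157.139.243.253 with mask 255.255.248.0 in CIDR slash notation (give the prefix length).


Binary: 11111111.11111111.11111000.00000000
Count leading 1s
Prefix: /21


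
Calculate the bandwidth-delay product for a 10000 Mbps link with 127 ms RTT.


BDP = bandwidth * RTT
= 10000 Mbps * 127 ms
= 10000 * 1e6 * 127 / 1000 bits
= 1270000000 bits
= 158750000 bytes
= 155029.2969 KB
BDP = 1270000000 bits (158750000 bytes)


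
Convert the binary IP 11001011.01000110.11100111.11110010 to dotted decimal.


11001011 = 203
01000110 = 70
11100111 = 231
11110010 = 242
IP: 203.70.231.242


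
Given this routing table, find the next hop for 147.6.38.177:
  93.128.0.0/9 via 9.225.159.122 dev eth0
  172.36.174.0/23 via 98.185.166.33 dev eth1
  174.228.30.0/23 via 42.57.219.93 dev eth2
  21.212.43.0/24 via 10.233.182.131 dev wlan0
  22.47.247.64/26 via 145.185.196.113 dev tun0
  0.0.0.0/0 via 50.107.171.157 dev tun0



Longest prefix match for 147.6.38.177:
  /9 93.128.0.0: no
  /23 172.36.174.0: no
  /23 174.228.30.0: no
  /24 21.212.43.0: no
  /26 22.47.247.64: no
  /0 0.0.0.0: MATCH
Selected: next-hop 50.107.171.157 via tun0 (matched /0)


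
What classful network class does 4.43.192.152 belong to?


First octet: 4
Binary: 00000100
0xxxxxxx -> Class A (1-126)
Class A, default mask 255.0.0.0 (/8)


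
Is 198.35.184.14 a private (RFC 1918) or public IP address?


RFC 1918 private ranges:
  10.0.0.0/8 (10.0.0.0 - 10.255.255.255)
  172.16.0.0/12 (172.16.0.0 - 172.31.255.255)
  192.168.0.0/16 (192.168.0.0 - 192.168.255.255)
Public (not in any RFC 1918 range)


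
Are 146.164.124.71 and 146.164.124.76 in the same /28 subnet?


Mask: 255.255.255.240
146.164.124.71 AND mask = 146.164.124.64
146.164.124.76 AND mask = 146.164.124.64
Yes, same subnet (146.164.124.64)


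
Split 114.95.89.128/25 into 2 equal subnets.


New prefix = 25 + 1 = 26
Each subnet has 64 addresses
  114.95.89.128/26
  114.95.89.192/26
Subnets: 114.95.89.128/26, 114.95.89.192/26


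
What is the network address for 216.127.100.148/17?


IP:   11011000.01111111.01100100.10010100
Mask: 11111111.11111111.10000000.00000000
AND operation:
Net:  11011000.01111111.00000000.00000000
Network: 216.127.0.0/17


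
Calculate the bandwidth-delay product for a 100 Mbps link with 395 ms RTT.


BDP = bandwidth * RTT
= 100 Mbps * 395 ms
= 100 * 1e6 * 395 / 1000 bits
= 39500000 bits
= 4937500 bytes
= 4821.7773 KB
BDP = 39500000 bits (4937500 bytes)


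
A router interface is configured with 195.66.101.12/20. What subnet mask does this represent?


/20 means 20 network bits, 12 host bits
Binary: 11111111111111111111000000000000
Mask: 255.255.240.0


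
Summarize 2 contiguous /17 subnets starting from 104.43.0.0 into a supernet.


Original prefix: /17
Number of subnets: 2 = 2^1
New prefix = 17 - 1 = 16
Supernet: 104.43.0.0/16


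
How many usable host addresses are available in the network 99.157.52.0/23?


Host bits = 32 - 23 = 9
Total addresses = 2^9 = 512
Usable = total - 2 (network and broadcast)
Usable hosts: 510


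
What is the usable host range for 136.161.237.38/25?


Network: 136.161.237.0
Broadcast: 136.161.237.127
First usable = network + 1
Last usable = broadcast - 1
Range: 136.161.237.1 to 136.161.237.126


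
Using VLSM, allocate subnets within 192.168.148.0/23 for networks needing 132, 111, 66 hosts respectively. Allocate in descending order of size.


132 hosts -> /24 (254 usable): 192.168.148.0/24
111 hosts -> /25 (126 usable): 192.168.149.0/25
66 hosts -> /25 (126 usable): 192.168.149.128/25
Allocation: 192.168.148.0/24 (132 hosts, 254 usable); 192.168.149.0/25 (111 hosts, 126 usable); 192.168.149.128/25 (66 hosts, 126 usable)


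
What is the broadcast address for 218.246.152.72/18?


Network: 218.246.128.0/18
Host bits = 14
Set all host bits to 1:
Broadcast: 218.246.191.255


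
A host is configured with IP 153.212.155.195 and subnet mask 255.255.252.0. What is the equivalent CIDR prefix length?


Binary: 11111111.11111111.11111100.00000000
Count leading 1s
Prefix: /22


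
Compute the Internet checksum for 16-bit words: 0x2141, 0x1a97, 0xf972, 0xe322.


Sum all words (with carry folding):
+ 0x2141 = 0x2141
+ 0x1a97 = 0x3bd8
+ 0xf972 = 0x354b
+ 0xe322 = 0x186e
One's complement: ~0x186e
Checksum = 0xe791


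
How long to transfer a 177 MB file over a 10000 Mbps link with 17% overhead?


Effective throughput = 10000 * (1 - 17/100) = 8300 Mbps
File size in Mb = 177 * 8 = 1416 Mb
Time = 1416 / 8300
Time = 0.1706 seconds


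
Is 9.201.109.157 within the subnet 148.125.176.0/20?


Subnet network: 148.125.176.0
Test IP AND mask: 9.201.96.0
No, 9.201.109.157 is not in 148.125.176.0/20


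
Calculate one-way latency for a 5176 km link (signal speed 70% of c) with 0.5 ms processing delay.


Speed = 0.7 * 3e5 km/s = 210000 km/s
Propagation delay = 5176 / 210000 = 0.0246 s = 24.6476 ms
Processing delay = 0.5 ms
Total one-way latency = 25.1476 ms


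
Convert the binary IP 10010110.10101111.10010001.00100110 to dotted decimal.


10010110 = 150
10101111 = 175
10010001 = 145
00100110 = 38
IP: 150.175.145.38


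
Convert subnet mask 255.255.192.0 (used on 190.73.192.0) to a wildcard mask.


Subnet mask: 255.255.192.0
Wildcard = 255.255.255.255 - subnet mask
255 - 255 = 0
255 - 255 = 0
255 - 192 = 63
255 - 0 = 255
Wildcard: 0.0.63.255


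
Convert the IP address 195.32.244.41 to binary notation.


195 = 11000011
32 = 00100000
244 = 11110100
41 = 00101001
Binary: 11000011.00100000.11110100.00101001


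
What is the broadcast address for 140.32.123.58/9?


Network: 140.0.0.0/9
Host bits = 23
Set all host bits to 1:
Broadcast: 140.127.255.255


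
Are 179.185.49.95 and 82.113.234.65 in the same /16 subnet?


Mask: 255.255.0.0
179.185.49.95 AND mask = 179.185.0.0
82.113.234.65 AND mask = 82.113.0.0
No, different subnets (179.185.0.0 vs 82.113.0.0)


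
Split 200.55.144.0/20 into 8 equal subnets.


New prefix = 20 + 3 = 23
Each subnet has 512 addresses
  200.55.144.0/23
  200.55.146.0/23
  200.55.148.0/23
  200.55.150.0/23
  200.55.152.0/23
  200.55.154.0/23
  200.55.156.0/23
  200.55.158.0/23
Subnets: 200.55.144.0/23, 200.55.146.0/23, 200.55.148.0/23, 200.55.150.0/23, 200.55.152.0/23, 200.55.154.0/23, 200.55.156.0/23, 200.55.158.0/23


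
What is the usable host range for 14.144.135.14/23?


Network: 14.144.134.0
Broadcast: 14.144.135.255
First usable = network + 1
Last usable = broadcast - 1
Range: 14.144.134.1 to 14.144.135.254


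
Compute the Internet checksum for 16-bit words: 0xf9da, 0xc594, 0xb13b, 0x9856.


Sum all words (with carry folding):
+ 0xf9da = 0xf9da
+ 0xc594 = 0xbf6f
+ 0xb13b = 0x70ab
+ 0x9856 = 0x0902
One's complement: ~0x0902
Checksum = 0xf6fd


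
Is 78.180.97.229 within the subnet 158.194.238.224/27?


Subnet network: 158.194.238.224
Test IP AND mask: 78.180.97.224
No, 78.180.97.229 is not in 158.194.238.224/27


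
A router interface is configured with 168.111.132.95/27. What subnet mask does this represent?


/27 means 27 network bits, 5 host bits
Binary: 11111111111111111111111111100000
Mask: 255.255.255.224


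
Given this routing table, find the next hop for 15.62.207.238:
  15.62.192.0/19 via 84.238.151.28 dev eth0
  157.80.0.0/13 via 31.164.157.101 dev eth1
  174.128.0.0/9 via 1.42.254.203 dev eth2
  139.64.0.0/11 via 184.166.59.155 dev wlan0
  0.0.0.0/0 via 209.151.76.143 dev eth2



Longest prefix match for 15.62.207.238:
  /19 15.62.192.0: MATCH
  /13 157.80.0.0: no
  /9 174.128.0.0: no
  /11 139.64.0.0: no
  /0 0.0.0.0: MATCH
Selected: next-hop 84.238.151.28 via eth0 (matched /19)


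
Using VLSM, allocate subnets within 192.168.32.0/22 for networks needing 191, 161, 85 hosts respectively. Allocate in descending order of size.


191 hosts -> /24 (254 usable): 192.168.32.0/24
161 hosts -> /24 (254 usable): 192.168.33.0/24
85 hosts -> /25 (126 usable): 192.168.34.0/25
Allocation: 192.168.32.0/24 (191 hosts, 254 usable); 192.168.33.0/24 (161 hosts, 254 usable); 192.168.34.0/25 (85 hosts, 126 usable)


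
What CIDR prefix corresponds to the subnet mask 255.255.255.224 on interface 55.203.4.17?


Binary: 11111111.11111111.11111111.11100000
Count leading 1s
Prefix: /27


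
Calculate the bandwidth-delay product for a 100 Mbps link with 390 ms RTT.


BDP = bandwidth * RTT
= 100 Mbps * 390 ms
= 100 * 1e6 * 390 / 1000 bits
= 39000000 bits
= 4875000 bytes
= 4760.7422 KB
BDP = 39000000 bits (4875000 bytes)


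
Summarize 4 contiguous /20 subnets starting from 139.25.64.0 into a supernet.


Original prefix: /20
Number of subnets: 4 = 2^2
New prefix = 20 - 2 = 18
Supernet: 139.25.64.0/18


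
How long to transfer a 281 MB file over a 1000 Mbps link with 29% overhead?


Effective throughput = 1000 * (1 - 29/100) = 710 Mbps
File size in Mb = 281 * 8 = 2248 Mb
Time = 2248 / 710
Time = 3.1662 seconds


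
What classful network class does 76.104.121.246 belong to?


First octet: 76
Binary: 01001100
0xxxxxxx -> Class A (1-126)
Class A, default mask 255.0.0.0 (/8)


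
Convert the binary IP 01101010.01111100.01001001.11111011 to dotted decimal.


01101010 = 106
01111100 = 124
01001001 = 73
11111011 = 251
IP: 106.124.73.251


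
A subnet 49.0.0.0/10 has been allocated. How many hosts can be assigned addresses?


Host bits = 32 - 10 = 22
Total addresses = 2^22 = 4194304
Usable = total - 2 (network and broadcast)
Usable hosts: 4194302


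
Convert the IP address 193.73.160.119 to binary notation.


193 = 11000001
73 = 01001001
160 = 10100000
119 = 01110111
Binary: 11000001.01001001.10100000.01110111


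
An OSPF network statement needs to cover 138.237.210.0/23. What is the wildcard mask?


Subnet mask: 255.255.254.0
Wildcard = 255.255.255.255 - subnet mask
255 - 255 = 0
255 - 255 = 0
255 - 254 = 1
255 - 0 = 255
Wildcard: 0.0.1.255


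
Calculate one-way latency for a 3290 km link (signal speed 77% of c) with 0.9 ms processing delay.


Speed = 0.77 * 3e5 km/s = 231000 km/s
Propagation delay = 3290 / 231000 = 0.0142 s = 14.2424 ms
Processing delay = 0.9 ms
Total one-way latency = 15.1424 ms


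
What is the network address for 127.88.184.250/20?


IP:   01111111.01011000.10111000.11111010
Mask: 11111111.11111111.11110000.00000000
AND operation:
Net:  01111111.01011000.10110000.00000000
Network: 127.88.176.0/20


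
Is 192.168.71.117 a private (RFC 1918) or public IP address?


RFC 1918 private ranges:
  10.0.0.0/8 (10.0.0.0 - 10.255.255.255)
  172.16.0.0/12 (172.16.0.0 - 172.31.255.255)
  192.168.0.0/16 (192.168.0.0 - 192.168.255.255)
Private (in 192.168.0.0/16)


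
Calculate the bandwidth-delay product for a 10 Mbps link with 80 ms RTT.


BDP = bandwidth * RTT
= 10 Mbps * 80 ms
= 10 * 1e6 * 80 / 1000 bits
= 800000 bits
= 100000 bytes
= 97.6562 KB
BDP = 800000 bits (100000 bytes)


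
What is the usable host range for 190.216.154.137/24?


Network: 190.216.154.0
Broadcast: 190.216.154.255
First usable = network + 1
Last usable = broadcast - 1
Range: 190.216.154.1 to 190.216.154.254


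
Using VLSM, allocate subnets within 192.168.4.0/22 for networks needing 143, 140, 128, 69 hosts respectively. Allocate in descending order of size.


143 hosts -> /24 (254 usable): 192.168.4.0/24
140 hosts -> /24 (254 usable): 192.168.5.0/24
128 hosts -> /24 (254 usable): 192.168.6.0/24
69 hosts -> /25 (126 usable): 192.168.7.0/25
Allocation: 192.168.4.0/24 (143 hosts, 254 usable); 192.168.5.0/24 (140 hosts, 254 usable); 192.168.6.0/24 (128 hosts, 254 usable); 192.168.7.0/25 (69 hosts, 126 usable)


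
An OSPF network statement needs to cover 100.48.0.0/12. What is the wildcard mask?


Subnet mask: 255.240.0.0
Wildcard = 255.255.255.255 - subnet mask
255 - 255 = 0
255 - 240 = 15
255 - 0 = 255
255 - 0 = 255
Wildcard: 0.15.255.255


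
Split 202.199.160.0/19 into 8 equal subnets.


New prefix = 19 + 3 = 22
Each subnet has 1024 addresses
  202.199.160.0/22
  202.199.164.0/22
  202.199.168.0/22
  202.199.172.0/22
  202.199.176.0/22
  202.199.180.0/22
  202.199.184.0/22
  202.199.188.0/22
Subnets: 202.199.160.0/22, 202.199.164.0/22, 202.199.168.0/22, 202.199.172.0/22, 202.199.176.0/22, 202.199.180.0/22, 202.199.184.0/22, 202.199.188.0/22


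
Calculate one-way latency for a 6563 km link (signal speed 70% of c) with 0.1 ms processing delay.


Speed = 0.7 * 3e5 km/s = 210000 km/s
Propagation delay = 6563 / 210000 = 0.0313 s = 31.2524 ms
Processing delay = 0.1 ms
Total one-way latency = 31.3524 ms


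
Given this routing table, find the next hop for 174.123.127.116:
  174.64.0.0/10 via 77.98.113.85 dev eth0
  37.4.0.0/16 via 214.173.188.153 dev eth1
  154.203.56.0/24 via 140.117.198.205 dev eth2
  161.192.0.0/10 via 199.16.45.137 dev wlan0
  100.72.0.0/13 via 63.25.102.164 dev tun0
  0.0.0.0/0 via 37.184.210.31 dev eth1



Longest prefix match for 174.123.127.116:
  /10 174.64.0.0: MATCH
  /16 37.4.0.0: no
  /24 154.203.56.0: no
  /10 161.192.0.0: no
  /13 100.72.0.0: no
  /0 0.0.0.0: MATCH
Selected: next-hop 77.98.113.85 via eth0 (matched /10)


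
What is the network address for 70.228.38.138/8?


IP:   01000110.11100100.00100110.10001010
Mask: 11111111.00000000.00000000.00000000
AND operation:
Net:  01000110.00000000.00000000.00000000
Network: 70.0.0.0/8


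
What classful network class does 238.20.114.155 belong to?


First octet: 238
Binary: 11101110
1110xxxx -> Class D (224-239)
Class D (multicast), default mask N/A


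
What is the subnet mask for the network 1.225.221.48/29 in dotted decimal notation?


/29 means 29 network bits, 3 host bits
Binary: 11111111111111111111111111111000
Mask: 255.255.255.248


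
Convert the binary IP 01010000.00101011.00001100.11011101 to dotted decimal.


01010000 = 80
00101011 = 43
00001100 = 12
11011101 = 221
IP: 80.43.12.221


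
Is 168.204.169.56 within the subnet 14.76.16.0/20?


Subnet network: 14.76.16.0
Test IP AND mask: 168.204.160.0
No, 168.204.169.56 is not in 14.76.16.0/20


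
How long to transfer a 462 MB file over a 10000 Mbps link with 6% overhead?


Effective throughput = 10000 * (1 - 6/100) = 9400 Mbps
File size in Mb = 462 * 8 = 3696 Mb
Time = 3696 / 9400
Time = 0.3932 seconds


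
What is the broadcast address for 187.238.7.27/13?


Network: 187.232.0.0/13
Host bits = 19
Set all host bits to 1:
Broadcast: 187.239.255.255


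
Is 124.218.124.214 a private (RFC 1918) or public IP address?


RFC 1918 private ranges:
  10.0.0.0/8 (10.0.0.0 - 10.255.255.255)
  172.16.0.0/12 (172.16.0.0 - 172.31.255.255)
  192.168.0.0/16 (192.168.0.0 - 192.168.255.255)
Public (not in any RFC 1918 range)


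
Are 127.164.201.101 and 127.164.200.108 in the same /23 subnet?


Mask: 255.255.254.0
127.164.201.101 AND mask = 127.164.200.0
127.164.200.108 AND mask = 127.164.200.0
Yes, same subnet (127.164.200.0)


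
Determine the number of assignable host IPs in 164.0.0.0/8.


Host bits = 32 - 8 = 24
Total addresses = 2^24 = 16777216
Usable = total - 2 (network and broadcast)
Usable hosts: 16777214


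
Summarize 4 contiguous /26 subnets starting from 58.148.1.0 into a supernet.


Original prefix: /26
Number of subnets: 4 = 2^2
New prefix = 26 - 2 = 24
Supernet: 58.148.1.0/24


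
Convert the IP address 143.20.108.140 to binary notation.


143 = 10001111
20 = 00010100
108 = 01101100
140 = 10001100
Binary: 10001111.00010100.01101100.10001100


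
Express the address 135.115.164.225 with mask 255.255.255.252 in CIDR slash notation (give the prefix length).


Binary: 11111111.11111111.11111111.11111100
Count leading 1s
Prefix: /30


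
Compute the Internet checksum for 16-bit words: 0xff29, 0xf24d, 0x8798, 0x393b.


Sum all words (with carry folding):
+ 0xff29 = 0xff29
+ 0xf24d = 0xf177
+ 0x8798 = 0x7910
+ 0x393b = 0xb24b
One's complement: ~0xb24b
Checksum = 0x4db4


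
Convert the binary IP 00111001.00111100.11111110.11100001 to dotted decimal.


00111001 = 57
00111100 = 60
11111110 = 254
11100001 = 225
IP: 57.60.254.225


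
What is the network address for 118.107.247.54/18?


IP:   01110110.01101011.11110111.00110110
Mask: 11111111.11111111.11000000.00000000
AND operation:
Net:  01110110.01101011.11000000.00000000
Network: 118.107.192.0/18


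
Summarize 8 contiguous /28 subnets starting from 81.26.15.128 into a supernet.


Original prefix: /28
Number of subnets: 8 = 2^3
New prefix = 28 - 3 = 25
Supernet: 81.26.15.128/25


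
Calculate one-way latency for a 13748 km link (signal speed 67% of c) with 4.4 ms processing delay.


Speed = 0.67 * 3e5 km/s = 201000 km/s
Propagation delay = 13748 / 201000 = 0.0684 s = 68.398 ms
Processing delay = 4.4 ms
Total one-way latency = 72.798 ms
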